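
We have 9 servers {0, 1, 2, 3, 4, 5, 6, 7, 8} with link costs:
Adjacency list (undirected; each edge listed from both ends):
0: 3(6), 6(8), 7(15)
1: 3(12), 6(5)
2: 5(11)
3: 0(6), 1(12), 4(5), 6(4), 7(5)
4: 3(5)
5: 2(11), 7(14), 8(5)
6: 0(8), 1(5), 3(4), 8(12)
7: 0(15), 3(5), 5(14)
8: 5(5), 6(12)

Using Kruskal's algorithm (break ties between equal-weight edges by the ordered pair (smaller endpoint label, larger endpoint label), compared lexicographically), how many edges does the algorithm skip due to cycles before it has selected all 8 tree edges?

2

Kruskal's algorithm — process edges by increasing weight (ties by edge label):
3 6 (4): add — endpoints in different components.
1 6 (5): add — endpoints in different components.
3 4 (5): add — endpoints in different components.
3 7 (5): add — endpoints in different components.
5 8 (5): add — endpoints in different components.
0 3 (6): add — endpoints in different components.
0 6 (8): skip — 0 and 6 already connected.
2 5 (11): add — endpoints in different components.
1 3 (12): skip — 1 and 3 already connected.
6 8 (12): add — endpoints in different components.
Edges rejected before the tree was complete: 2.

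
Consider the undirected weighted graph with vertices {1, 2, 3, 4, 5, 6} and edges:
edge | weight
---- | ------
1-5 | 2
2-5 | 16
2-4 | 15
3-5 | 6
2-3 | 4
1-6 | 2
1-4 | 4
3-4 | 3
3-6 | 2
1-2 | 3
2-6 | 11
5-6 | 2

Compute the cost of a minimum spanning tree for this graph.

12

Grow the tree from 3 using Prim:
Step 1: cheapest edge leaving the tree is 3-6 (2); add 6.
Step 2: cheapest edge leaving the tree is 1-6 (2); add 1.
Step 3: cheapest edge leaving the tree is 1-5 (2); add 5.
Step 4: cheapest edge leaving the tree is 1-2 (3); add 2.
Step 5: cheapest edge leaving the tree is 3-4 (3); add 4.
MST edges: 3-6, 1-6, 1-5, 1-2, 3-4; total weight 2+2+2+3+3 = 12.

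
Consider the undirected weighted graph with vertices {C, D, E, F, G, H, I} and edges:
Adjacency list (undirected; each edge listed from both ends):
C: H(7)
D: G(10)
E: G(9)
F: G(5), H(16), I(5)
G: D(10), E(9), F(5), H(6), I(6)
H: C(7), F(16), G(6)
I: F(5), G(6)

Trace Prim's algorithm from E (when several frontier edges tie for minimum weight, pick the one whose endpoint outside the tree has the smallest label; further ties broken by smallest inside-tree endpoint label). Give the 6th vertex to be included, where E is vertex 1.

Prim, starting at E.
Step 1: frontier [E G 9] → take E G (9); add G.
Step 2: frontier [F G 5, G H 6, G I 6, D G 10] → take F G (5); add F.
Step 3: frontier [F I 5, F H 16, G H 6, G I 6, D G 10] → take F I (5); add I.
Step 4: frontier [F H 16, G H 6, D G 10] → take G H (6); add H.
Step 5: frontier [D G 10, C H 7] → take C H (7); add C.
Step 6: frontier [D G 10] → take D G (10); add D.
Vertex order: E, G, F, I, H, C, D. The 6th vertex is C.

C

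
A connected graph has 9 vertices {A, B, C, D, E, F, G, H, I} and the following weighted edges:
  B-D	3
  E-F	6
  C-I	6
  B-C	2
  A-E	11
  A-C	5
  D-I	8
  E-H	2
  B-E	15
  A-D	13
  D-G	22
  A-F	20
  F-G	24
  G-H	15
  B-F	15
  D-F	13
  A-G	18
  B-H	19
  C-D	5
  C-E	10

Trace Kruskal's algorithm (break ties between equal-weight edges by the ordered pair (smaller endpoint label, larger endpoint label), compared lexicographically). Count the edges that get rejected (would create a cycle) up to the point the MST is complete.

Kruskal's algorithm — process edges by increasing weight (ties by edge label):
B-C (2): add — endpoints in different components.
E-H (2): add — endpoints in different components.
B-D (3): add — endpoints in different components.
A-C (5): add — endpoints in different components.
C-D (5): skip — C and D already connected.
C-I (6): add — endpoints in different components.
E-F (6): add — endpoints in different components.
D-I (8): skip — D and I already connected.
C-E (10): add — endpoints in different components.
A-E (11): skip — A and E already connected.
A-D (13): skip — A and D already connected.
D-F (13): skip — D and F already connected.
B-E (15): skip — B and E already connected.
B-F (15): skip — B and F already connected.
G-H (15): add — endpoints in different components.
Edges rejected before the tree was complete: 7.

7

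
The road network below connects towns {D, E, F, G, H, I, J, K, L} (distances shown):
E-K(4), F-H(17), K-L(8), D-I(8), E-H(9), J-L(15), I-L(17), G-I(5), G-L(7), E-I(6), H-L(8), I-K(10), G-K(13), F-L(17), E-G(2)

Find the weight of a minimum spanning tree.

66

Grow the tree from K using Prim:
Step 1: cheapest edge leaving the tree is E-K (4); add E.
Step 2: cheapest edge leaving the tree is E-G (2); add G.
Step 3: cheapest edge leaving the tree is G-I (5); add I.
Step 4: cheapest edge leaving the tree is G-L (7); add L.
Step 5: cheapest edge leaving the tree is D-I (8); add D.
Step 6: cheapest edge leaving the tree is H-L (8); add H.
Step 7: cheapest edge leaving the tree is J-L (15); add J.
Step 8: cheapest edge leaving the tree is F-H (17); add F.
MST edges: E-K, E-G, G-I, G-L, D-I, H-L, J-L, F-H; total weight 4+2+5+7+8+8+15+17 = 66.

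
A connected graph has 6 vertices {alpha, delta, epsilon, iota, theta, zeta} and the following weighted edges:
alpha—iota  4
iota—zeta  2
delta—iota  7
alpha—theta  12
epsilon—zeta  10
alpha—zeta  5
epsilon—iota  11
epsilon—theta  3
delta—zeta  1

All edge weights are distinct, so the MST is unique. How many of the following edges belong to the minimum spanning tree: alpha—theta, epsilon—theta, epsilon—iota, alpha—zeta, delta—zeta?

2

Sort edges by weight, then run Kruskal:
delta—zeta (1): add — endpoints in different components.
iota—zeta (2): add — endpoints in different components.
epsilon—theta (3): add — endpoints in different components.
alpha—iota (4): add — endpoints in different components.
alpha—zeta (5): skip — alpha and zeta already connected.
delta—iota (7): skip — iota and delta already connected.
epsilon—zeta (10): add — endpoints in different components.
MST edge set: {delta—zeta, iota—zeta, epsilon—theta, alpha—iota, epsilon—zeta}.
Of the listed edges, {epsilon—theta, delta—zeta} are in the MST → 2.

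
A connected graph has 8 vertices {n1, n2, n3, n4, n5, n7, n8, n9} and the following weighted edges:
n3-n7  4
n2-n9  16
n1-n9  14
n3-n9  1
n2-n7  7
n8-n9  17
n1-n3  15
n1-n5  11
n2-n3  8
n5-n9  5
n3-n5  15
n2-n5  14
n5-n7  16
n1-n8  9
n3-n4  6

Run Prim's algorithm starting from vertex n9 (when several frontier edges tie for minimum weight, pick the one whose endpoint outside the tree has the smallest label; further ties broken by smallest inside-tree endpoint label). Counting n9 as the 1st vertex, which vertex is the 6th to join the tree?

n2

Grow the tree from n9 using Prim:
Step 1: cheapest edge leaving the tree is n3-n9 (1); add n3.
Step 2: cheapest edge leaving the tree is n3-n7 (4); add n7.
Step 3: cheapest edge leaving the tree is n5-n9 (5); add n5.
Step 4: cheapest edge leaving the tree is n3-n4 (6); add n4.
Step 5: cheapest edge leaving the tree is n2-n7 (7); add n2.
Step 6: cheapest edge leaving the tree is n1-n5 (11); add n1.
Step 7: cheapest edge leaving the tree is n1-n8 (9); add n8.
Vertex order: n9, n3, n7, n5, n4, n2, n1, n8. The 6th vertex is n2.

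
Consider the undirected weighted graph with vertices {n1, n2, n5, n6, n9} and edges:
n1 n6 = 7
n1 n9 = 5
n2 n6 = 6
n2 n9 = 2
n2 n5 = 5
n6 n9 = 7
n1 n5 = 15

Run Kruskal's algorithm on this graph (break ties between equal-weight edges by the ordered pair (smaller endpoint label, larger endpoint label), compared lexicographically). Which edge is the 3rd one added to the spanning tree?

Sort edges by weight, then run Kruskal:
n2 n9 (2): add. Components now {n1} {n5} {n6} {n2,n9}
n1 n9 (5): add. Components now {n1,n2,n9} {n5} {n6}
n2 n5 (5): add. Components now {n1,n2,n5,n9} {n6}
n2 n6 (6): add. Components now {n1,n2,n5,n6,n9}
The 3rd edge added is n2 n5.

n2-n5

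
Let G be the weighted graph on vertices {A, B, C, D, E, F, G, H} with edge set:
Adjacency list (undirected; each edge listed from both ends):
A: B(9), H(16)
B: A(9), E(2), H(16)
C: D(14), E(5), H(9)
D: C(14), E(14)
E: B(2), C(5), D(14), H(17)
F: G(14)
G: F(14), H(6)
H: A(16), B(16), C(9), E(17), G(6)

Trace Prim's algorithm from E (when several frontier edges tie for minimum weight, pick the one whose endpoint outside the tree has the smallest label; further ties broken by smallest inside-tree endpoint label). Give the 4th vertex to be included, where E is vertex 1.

Prim's algorithm from E:
Step 1: cheapest edge leaving the tree is B E (2); add B.
Step 2: cheapest edge leaving the tree is C E (5); add C.
Step 3: cheapest edge leaving the tree is A B (9); add A.
Step 4: cheapest edge leaving the tree is C H (9); add H.
Step 5: cheapest edge leaving the tree is G H (6); add G.
Step 6: cheapest edge leaving the tree is C D (14); add D.
Step 7: cheapest edge leaving the tree is F G (14); add F.
Vertex order: E, B, C, A, H, G, D, F. The 4th vertex is A.

A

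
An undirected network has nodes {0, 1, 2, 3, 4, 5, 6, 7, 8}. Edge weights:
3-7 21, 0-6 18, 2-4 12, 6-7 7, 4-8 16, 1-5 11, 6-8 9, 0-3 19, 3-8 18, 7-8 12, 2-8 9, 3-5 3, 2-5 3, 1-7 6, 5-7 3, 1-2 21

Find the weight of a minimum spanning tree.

Grow the tree from 4 using Prim:
Step 1: cheapest edge leaving the tree is 2-4 (12); add 2.
Step 2: cheapest edge leaving the tree is 2-5 (3); add 5.
Step 3: cheapest edge leaving the tree is 3-5 (3); add 3.
Step 4: cheapest edge leaving the tree is 5-7 (3); add 7.
Step 5: cheapest edge leaving the tree is 1-7 (6); add 1.
Step 6: cheapest edge leaving the tree is 6-7 (7); add 6.
Step 7: cheapest edge leaving the tree is 2-8 (9); add 8.
Step 8: cheapest edge leaving the tree is 0-6 (18); add 0.
MST edges: 2-4, 2-5, 3-5, 5-7, 1-7, 6-7, 2-8, 0-6; total weight 12+3+3+3+6+7+9+18 = 61.

61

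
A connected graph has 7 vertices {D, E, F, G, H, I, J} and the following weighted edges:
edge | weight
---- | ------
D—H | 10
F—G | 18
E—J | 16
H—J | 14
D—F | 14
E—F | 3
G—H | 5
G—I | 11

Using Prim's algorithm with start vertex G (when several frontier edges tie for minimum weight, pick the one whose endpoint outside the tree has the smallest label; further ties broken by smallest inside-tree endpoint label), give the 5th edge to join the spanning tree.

Prim, starting at G.
Step 1: frontier [G—H 5, G—I 11, F—G 18] → take G—H (5); add H.
Step 2: frontier [G—I 11, F—G 18, D—H 10, H—J 14] → take D—H (10); add D.
Step 3: frontier [D—F 14, G—I 11, F—G 18, H—J 14] → take G—I (11); add I.
Step 4: frontier [D—F 14, F—G 18, H—J 14] → take D—F (14); add F.
Step 5: frontier [E—F 3, H—J 14] → take E—F (3); add E.
Step 6: frontier [E—J 16, H—J 14] → take H—J (14); add J.
The 5th edge added is E—F.

E-F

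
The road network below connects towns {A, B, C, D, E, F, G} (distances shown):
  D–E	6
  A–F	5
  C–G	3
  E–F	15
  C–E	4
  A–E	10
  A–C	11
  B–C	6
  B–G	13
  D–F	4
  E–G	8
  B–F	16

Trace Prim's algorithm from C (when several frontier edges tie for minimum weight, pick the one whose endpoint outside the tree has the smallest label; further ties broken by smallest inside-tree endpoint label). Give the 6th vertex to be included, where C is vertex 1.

Prim's algorithm from C:
Step 1: frontier [C–G 3, C–E 4, B–C 6, A–C 11] → take C–G (3); add G.
Step 2: frontier [C–E 4, B–C 6, A–C 11, E–G 8, B–G 13] → take C–E (4); add E.
Step 3: frontier [B–C 6, A–C 11, D–E 6, A–E 10, E–F 15, B–G 13] → take B–C (6); add B.
Step 4: frontier [B–F 16, A–C 11, D–E 6, A–E 10, E–F 15] → take D–E (6); add D.
Step 5: frontier [B–F 16, A–C 11, D–F 4, A–E 10, E–F 15] → take D–F (4); add F.
Step 6: frontier [A–C 11, A–E 10, A–F 5] → take A–F (5); add A.
Vertex order: C, G, E, B, D, F, A. The 6th vertex is F.

F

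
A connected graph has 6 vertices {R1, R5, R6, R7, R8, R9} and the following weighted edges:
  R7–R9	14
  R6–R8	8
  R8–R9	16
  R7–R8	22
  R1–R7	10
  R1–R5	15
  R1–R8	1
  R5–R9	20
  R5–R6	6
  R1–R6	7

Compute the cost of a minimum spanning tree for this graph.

38

Prim's algorithm from R6:
Step 1: cheapest edge leaving the tree is R5–R6 (6); add R5.
Step 2: cheapest edge leaving the tree is R1–R6 (7); add R1.
Step 3: cheapest edge leaving the tree is R1–R8 (1); add R8.
Step 4: cheapest edge leaving the tree is R1–R7 (10); add R7.
Step 5: cheapest edge leaving the tree is R7–R9 (14); add R9.
MST edges: R5–R6, R1–R6, R1–R8, R1–R7, R7–R9; total weight 6+7+1+10+14 = 38.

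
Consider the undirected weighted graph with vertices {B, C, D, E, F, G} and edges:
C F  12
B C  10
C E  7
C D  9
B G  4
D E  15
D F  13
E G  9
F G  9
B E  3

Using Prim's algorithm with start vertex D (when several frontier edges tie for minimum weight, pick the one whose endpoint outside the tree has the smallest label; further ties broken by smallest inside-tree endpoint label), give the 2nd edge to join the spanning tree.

Grow the tree from D using Prim:
Step 1: cheapest edge leaving the tree is C D (9); add C.
Step 2: cheapest edge leaving the tree is C E (7); add E.
Step 3: cheapest edge leaving the tree is B E (3); add B.
Step 4: cheapest edge leaving the tree is B G (4); add G.
Step 5: cheapest edge leaving the tree is F G (9); add F.
The 2nd edge added is C E.

C-E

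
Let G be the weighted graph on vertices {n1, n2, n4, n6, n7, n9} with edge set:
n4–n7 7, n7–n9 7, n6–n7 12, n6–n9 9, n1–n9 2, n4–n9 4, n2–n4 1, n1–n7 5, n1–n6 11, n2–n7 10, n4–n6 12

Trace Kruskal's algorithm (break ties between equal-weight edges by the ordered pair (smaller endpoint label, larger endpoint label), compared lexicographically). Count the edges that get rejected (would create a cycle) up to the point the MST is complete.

Kruskal's algorithm — process edges by increasing weight (ties by edge label):
n2–n4 (1): add. Components now {n6} {n7} {n1} {n9} {n2,n4}
n1–n9 (2): add. Components now {n6} {n7} {n1,n9} {n2,n4}
n4–n9 (4): add. Components now {n6} {n7} {n1,n2,n4,n9}
n1–n7 (5): add. Components now {n6} {n1,n2,n4,n7,n9}
n4–n7 (7): skip — n7 and n4 already connected.
n7–n9 (7): skip — n7 and n9 already connected.
n6–n9 (9): add. Components now {n1,n2,n4,n6,n7,n9}
Edges rejected before the tree was complete: 2.

2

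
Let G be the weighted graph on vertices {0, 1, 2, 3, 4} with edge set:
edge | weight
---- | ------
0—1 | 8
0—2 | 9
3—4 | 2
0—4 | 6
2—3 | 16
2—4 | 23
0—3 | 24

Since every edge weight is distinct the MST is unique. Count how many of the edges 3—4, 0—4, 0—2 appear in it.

Sort edges by weight, then run Kruskal:
3—4 (2): add. Components now {0} {1} {2} {3,4}
0—4 (6): add. Components now {0,3,4} {1} {2}
0—1 (8): add. Components now {0,1,3,4} {2}
0—2 (9): add. Components now {0,1,2,3,4}
MST edge set: {3—4, 0—4, 0—1, 0—2}.
Of the listed edges, {3—4, 0—4, 0—2} are in the MST → 3.

3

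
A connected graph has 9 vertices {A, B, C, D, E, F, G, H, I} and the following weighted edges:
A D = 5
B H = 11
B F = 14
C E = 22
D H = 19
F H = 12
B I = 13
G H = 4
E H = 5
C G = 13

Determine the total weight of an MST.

Prim, starting at E.
Step 1: cheapest edge leaving the tree is E H (5); add H.
Step 2: cheapest edge leaving the tree is G H (4); add G.
Step 3: cheapest edge leaving the tree is B H (11); add B.
Step 4: cheapest edge leaving the tree is F H (12); add F.
Step 5: cheapest edge leaving the tree is C G (13); add C.
Step 6: cheapest edge leaving the tree is B I (13); add I.
Step 7: cheapest edge leaving the tree is D H (19); add D.
Step 8: cheapest edge leaving the tree is A D (5); add A.
MST edges: E H, G H, B H, F H, C G, B I, D H, A D; total weight 5+4+11+12+13+13+19+5 = 82.

82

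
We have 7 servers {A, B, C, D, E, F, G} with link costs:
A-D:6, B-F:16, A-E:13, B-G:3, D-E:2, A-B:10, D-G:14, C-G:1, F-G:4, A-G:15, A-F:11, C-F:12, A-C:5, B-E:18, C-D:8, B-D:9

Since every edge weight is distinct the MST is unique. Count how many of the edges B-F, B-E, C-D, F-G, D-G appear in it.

Sort edges by weight, then run Kruskal:
C-G (1): add. Components now {A} {B} {C,G} {D} {E} {F}
D-E (2): add. Components now {A} {B} {C,G} {D,E} {F}
B-G (3): add. Components now {A} {B,C,G} {D,E} {F}
F-G (4): add. Components now {A} {B,C,F,G} {D,E}
A-C (5): add. Components now {A,B,C,F,G} {D,E}
A-D (6): add. Components now {A,B,C,D,E,F,G}
MST edge set: {C-G, D-E, B-G, F-G, A-C, A-D}.
Of the listed edges, {F-G} are in the MST → 1.

1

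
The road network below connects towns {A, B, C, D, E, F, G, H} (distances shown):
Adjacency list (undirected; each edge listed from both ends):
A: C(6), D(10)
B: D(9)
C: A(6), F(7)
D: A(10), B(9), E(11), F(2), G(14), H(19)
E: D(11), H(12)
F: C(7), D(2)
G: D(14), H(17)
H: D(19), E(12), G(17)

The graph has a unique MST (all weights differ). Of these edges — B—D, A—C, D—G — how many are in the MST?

3

Kruskal's algorithm — process edges by increasing weight (ties by edge label):
D—F (2): add — endpoints in different components.
A—C (6): add — endpoints in different components.
C—F (7): add — endpoints in different components.
B—D (9): add — endpoints in different components.
A—D (10): skip — A and D already connected.
D—E (11): add — endpoints in different components.
E—H (12): add — endpoints in different components.
D—G (14): add — endpoints in different components.
MST edge set: {D—F, A—C, C—F, B—D, D—E, E—H, D—G}.
Of the listed edges, {B—D, A—C, D—G} are in the MST → 3.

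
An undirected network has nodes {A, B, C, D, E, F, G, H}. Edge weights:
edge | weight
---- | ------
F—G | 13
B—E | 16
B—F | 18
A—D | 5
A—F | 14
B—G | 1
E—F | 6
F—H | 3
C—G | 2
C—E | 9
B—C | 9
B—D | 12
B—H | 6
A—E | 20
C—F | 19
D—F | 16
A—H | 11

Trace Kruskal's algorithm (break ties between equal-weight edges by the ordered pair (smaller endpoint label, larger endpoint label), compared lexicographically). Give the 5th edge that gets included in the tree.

Kruskal: consider edges lightest-first.
B—G (1): add — endpoints in different components.
C—G (2): add — endpoints in different components.
F—H (3): add — endpoints in different components.
A—D (5): add — endpoints in different components.
B—H (6): add — endpoints in different components.
E—F (6): add — endpoints in different components.
B—C (9): skip — B and C already connected.
C—E (9): skip — C and E already connected.
A—H (11): add — endpoints in different components.
The 5th edge added is B—H.

B-H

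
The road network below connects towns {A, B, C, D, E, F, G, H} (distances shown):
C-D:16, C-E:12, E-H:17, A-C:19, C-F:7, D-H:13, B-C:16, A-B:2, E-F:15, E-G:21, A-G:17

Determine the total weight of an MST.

83

Kruskal's algorithm — process edges by increasing weight (ties by edge label):
A-B (2): add — endpoints in different components.
C-F (7): add — endpoints in different components.
C-E (12): add — endpoints in different components.
D-H (13): add — endpoints in different components.
E-F (15): skip — E and F already connected.
B-C (16): add — endpoints in different components.
C-D (16): add — endpoints in different components.
A-G (17): add — endpoints in different components.
MST edges: A-B, C-F, C-E, D-H, B-C, C-D, A-G; total weight 2+7+12+13+16+16+17 = 83.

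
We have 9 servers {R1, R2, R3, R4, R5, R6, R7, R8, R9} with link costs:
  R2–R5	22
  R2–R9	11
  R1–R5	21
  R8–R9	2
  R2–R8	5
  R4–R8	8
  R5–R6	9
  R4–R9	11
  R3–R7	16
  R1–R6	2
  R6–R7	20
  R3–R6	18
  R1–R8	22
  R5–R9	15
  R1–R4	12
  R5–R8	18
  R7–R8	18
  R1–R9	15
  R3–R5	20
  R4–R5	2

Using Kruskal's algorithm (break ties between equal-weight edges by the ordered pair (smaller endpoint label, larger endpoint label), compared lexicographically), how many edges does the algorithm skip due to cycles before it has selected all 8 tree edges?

Kruskal: consider edges lightest-first.
R1–R6 (2): add — endpoints in different components.
R4–R5 (2): add — endpoints in different components.
R8–R9 (2): add — endpoints in different components.
R2–R8 (5): add — endpoints in different components.
R4–R8 (8): add — endpoints in different components.
R5–R6 (9): add — endpoints in different components.
R2–R9 (11): skip — R2 and R9 already connected.
R4–R9 (11): skip — R4 and R9 already connected.
R1–R4 (12): skip — R1 and R4 already connected.
R1–R9 (15): skip — R1 and R9 already connected.
R5–R9 (15): skip — R9 and R5 already connected.
R3–R7 (16): add — endpoints in different components.
R3–R6 (18): add — endpoints in different components.
Edges rejected before the tree was complete: 5.

5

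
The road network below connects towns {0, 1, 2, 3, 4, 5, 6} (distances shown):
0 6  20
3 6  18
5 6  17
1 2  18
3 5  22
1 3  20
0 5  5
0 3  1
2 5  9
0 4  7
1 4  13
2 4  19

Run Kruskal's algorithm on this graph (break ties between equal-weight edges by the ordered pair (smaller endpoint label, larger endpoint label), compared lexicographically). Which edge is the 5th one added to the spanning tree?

Sort edges by weight, then run Kruskal:
0 3 (1): add. Components now {0,3} {1} {2} {4} {5} {6}
0 5 (5): add. Components now {0,3,5} {1} {2} {4} {6}
0 4 (7): add. Components now {0,3,4,5} {1} {2} {6}
2 5 (9): add. Components now {0,2,3,4,5} {1} {6}
1 4 (13): add. Components now {0,1,2,3,4,5} {6}
5 6 (17): add. Components now {0,1,2,3,4,5,6}
The 5th edge added is 1 4.

1-4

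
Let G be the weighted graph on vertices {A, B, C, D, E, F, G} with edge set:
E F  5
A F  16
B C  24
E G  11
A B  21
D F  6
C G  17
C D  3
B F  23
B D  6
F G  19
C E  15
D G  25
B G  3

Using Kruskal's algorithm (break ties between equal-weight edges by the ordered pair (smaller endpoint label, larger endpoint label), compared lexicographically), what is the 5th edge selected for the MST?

D-F

Sort edges by weight, then run Kruskal:
B G (3): add. Components now {A} {B,G} {C} {D} {E} {F}
C D (3): add. Components now {A} {B,G} {C,D} {E} {F}
E F (5): add. Components now {A} {B,G} {C,D} {E,F}
B D (6): add. Components now {A} {B,C,D,G} {E,F}
D F (6): add. Components now {A} {B,C,D,E,F,G}
E G (11): skip — E and G already connected.
C E (15): skip — C and E already connected.
A F (16): add. Components now {A,B,C,D,E,F,G}
The 5th edge added is D F.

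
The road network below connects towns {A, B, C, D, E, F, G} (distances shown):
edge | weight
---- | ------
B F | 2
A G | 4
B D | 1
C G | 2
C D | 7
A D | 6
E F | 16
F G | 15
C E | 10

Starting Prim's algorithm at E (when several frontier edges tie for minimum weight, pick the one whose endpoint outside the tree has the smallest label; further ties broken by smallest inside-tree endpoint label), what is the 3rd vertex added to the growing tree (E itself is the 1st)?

Grow the tree from E using Prim:
Step 1: cheapest edge leaving the tree is C E (10); add C.
Step 2: cheapest edge leaving the tree is C G (2); add G.
Step 3: cheapest edge leaving the tree is A G (4); add A.
Step 4: cheapest edge leaving the tree is A D (6); add D.
Step 5: cheapest edge leaving the tree is B D (1); add B.
Step 6: cheapest edge leaving the tree is B F (2); add F.
Vertex order: E, C, G, A, D, B, F. The 3rd vertex is G.

G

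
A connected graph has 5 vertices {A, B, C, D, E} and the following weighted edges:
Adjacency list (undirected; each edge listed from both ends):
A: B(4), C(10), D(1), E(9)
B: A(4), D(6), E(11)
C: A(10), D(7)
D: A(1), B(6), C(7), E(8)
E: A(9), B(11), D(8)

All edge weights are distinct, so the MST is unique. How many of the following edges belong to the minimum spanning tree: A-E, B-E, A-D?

1

Sort edges by weight, then run Kruskal:
A-D (1): add. Components now {A,D} {B} {C} {E}
A-B (4): add. Components now {A,B,D} {C} {E}
B-D (6): skip — B and D already connected.
C-D (7): add. Components now {A,B,C,D} {E}
D-E (8): add. Components now {A,B,C,D,E}
MST edge set: {A-D, A-B, C-D, D-E}.
Of the listed edges, {A-D} are in the MST → 1.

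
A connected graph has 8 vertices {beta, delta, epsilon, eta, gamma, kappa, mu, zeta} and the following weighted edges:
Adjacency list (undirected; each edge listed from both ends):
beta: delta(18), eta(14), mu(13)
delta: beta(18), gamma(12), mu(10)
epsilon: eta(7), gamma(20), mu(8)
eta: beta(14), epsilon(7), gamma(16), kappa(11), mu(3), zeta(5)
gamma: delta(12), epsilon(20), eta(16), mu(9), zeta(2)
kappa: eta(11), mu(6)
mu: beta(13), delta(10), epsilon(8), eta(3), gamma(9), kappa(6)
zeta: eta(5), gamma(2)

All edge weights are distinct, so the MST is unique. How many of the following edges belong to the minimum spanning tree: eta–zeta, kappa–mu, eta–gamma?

Sort edges by weight, then run Kruskal:
gamma–zeta (2): add — endpoints in different components.
eta–mu (3): add — endpoints in different components.
eta–zeta (5): add — endpoints in different components.
kappa–mu (6): add — endpoints in different components.
epsilon–eta (7): add — endpoints in different components.
epsilon–mu (8): skip — epsilon and mu already connected.
gamma–mu (9): skip — gamma and mu already connected.
delta–mu (10): add — endpoints in different components.
eta–kappa (11): skip — eta and kappa already connected.
delta–gamma (12): skip — delta and gamma already connected.
beta–mu (13): add — endpoints in different components.
MST edge set: {gamma–zeta, eta–mu, eta–zeta, kappa–mu, epsilon–eta, delta–mu, beta–mu}.
Of the listed edges, {eta–zeta, kappa–mu} are in the MST → 2.

2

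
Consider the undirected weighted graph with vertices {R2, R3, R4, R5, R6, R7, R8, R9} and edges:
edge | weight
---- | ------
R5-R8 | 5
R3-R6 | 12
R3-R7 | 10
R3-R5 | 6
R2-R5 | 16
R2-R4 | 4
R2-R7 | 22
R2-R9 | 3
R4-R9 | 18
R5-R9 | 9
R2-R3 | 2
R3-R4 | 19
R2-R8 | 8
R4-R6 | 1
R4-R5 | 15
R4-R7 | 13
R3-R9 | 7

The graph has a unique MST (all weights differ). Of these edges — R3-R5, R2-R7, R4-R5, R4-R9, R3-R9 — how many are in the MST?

1

Sort edges by weight, then run Kruskal:
R4-R6 (1): add — endpoints in different components.
R2-R3 (2): add — endpoints in different components.
R2-R9 (3): add — endpoints in different components.
R2-R4 (4): add — endpoints in different components.
R5-R8 (5): add — endpoints in different components.
R3-R5 (6): add — endpoints in different components.
R3-R9 (7): skip — R9 and R3 already connected.
R2-R8 (8): skip — R2 and R8 already connected.
R5-R9 (9): skip — R5 and R9 already connected.
R3-R7 (10): add — endpoints in different components.
MST edge set: {R4-R6, R2-R3, R2-R9, R2-R4, R5-R8, R3-R5, R3-R7}.
Of the listed edges, {R3-R5} are in the MST → 1.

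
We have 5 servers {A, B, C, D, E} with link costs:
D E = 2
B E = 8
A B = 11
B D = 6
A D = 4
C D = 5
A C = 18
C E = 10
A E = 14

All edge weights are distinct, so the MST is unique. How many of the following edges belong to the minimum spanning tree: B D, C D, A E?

Kruskal: consider edges lightest-first.
D E (2): add — endpoints in different components.
A D (4): add — endpoints in different components.
C D (5): add — endpoints in different components.
B D (6): add — endpoints in different components.
MST edge set: {D E, A D, C D, B D}.
Of the listed edges, {B D, C D} are in the MST → 2.

2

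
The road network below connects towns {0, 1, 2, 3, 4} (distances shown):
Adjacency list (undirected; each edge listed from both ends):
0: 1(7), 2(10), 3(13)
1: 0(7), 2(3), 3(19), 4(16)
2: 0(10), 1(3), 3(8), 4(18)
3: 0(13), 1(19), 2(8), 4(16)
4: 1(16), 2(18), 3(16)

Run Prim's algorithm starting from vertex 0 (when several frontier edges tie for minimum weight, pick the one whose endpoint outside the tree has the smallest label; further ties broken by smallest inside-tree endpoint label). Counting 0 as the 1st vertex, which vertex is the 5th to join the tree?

4

Prim's algorithm from 0:
Step 1: cheapest edge leaving the tree is 0 1 (7); add 1.
Step 2: cheapest edge leaving the tree is 1 2 (3); add 2.
Step 3: cheapest edge leaving the tree is 2 3 (8); add 3.
Step 4: cheapest edge leaving the tree is 1 4 (16); add 4.
Vertex order: 0, 1, 2, 3, 4. The 5th vertex is 4.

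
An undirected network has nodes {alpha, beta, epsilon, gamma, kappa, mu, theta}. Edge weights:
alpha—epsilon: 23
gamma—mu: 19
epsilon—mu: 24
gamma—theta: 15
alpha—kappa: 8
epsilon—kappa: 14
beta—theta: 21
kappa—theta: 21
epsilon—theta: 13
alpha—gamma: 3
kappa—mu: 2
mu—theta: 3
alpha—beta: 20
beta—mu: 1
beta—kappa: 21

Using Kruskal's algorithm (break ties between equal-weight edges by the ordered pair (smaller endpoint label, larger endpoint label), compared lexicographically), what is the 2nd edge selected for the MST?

kappa-mu

Kruskal's algorithm — process edges by increasing weight (ties by edge label):
beta—mu (1): add. Components now {theta} {epsilon} {alpha} {kappa} {beta,mu} {gamma}
kappa—mu (2): add. Components now {theta} {epsilon} {alpha} {beta,kappa,mu} {gamma}
alpha—gamma (3): add. Components now {theta} {epsilon} {alpha,gamma} {beta,kappa,mu}
mu—theta (3): add. Components now {beta,kappa,mu,theta} {epsilon} {alpha,gamma}
alpha—kappa (8): add. Components now {alpha,beta,gamma,kappa,mu,theta} {epsilon}
epsilon—theta (13): add. Components now {alpha,beta,epsilon,gamma,kappa,mu,theta}
The 2nd edge added is kappa—mu.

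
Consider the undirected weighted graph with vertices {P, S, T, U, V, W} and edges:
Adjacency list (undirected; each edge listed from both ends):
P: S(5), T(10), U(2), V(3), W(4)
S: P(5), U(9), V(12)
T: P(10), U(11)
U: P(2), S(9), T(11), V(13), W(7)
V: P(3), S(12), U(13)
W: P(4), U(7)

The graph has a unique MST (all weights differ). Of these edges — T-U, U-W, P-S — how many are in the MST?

1

Sort edges by weight, then run Kruskal:
P-U (2): add — endpoints in different components.
P-V (3): add — endpoints in different components.
P-W (4): add — endpoints in different components.
P-S (5): add — endpoints in different components.
U-W (7): skip — U and W already connected.
S-U (9): skip — S and U already connected.
P-T (10): add — endpoints in different components.
MST edge set: {P-U, P-V, P-W, P-S, P-T}.
Of the listed edges, {P-S} are in the MST → 1.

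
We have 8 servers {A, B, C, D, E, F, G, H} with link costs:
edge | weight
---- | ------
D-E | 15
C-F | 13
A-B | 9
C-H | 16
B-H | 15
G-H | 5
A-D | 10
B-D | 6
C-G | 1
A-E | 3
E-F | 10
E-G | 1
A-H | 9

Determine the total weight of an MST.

Kruskal's algorithm — process edges by increasing weight (ties by edge label):
C-G (1): add — endpoints in different components.
E-G (1): add — endpoints in different components.
A-E (3): add — endpoints in different components.
G-H (5): add — endpoints in different components.
B-D (6): add — endpoints in different components.
A-B (9): add — endpoints in different components.
A-H (9): skip — A and H already connected.
A-D (10): skip — A and D already connected.
E-F (10): add — endpoints in different components.
MST edges: C-G, E-G, A-E, G-H, B-D, A-B, E-F; total weight 1+1+3+5+6+9+10 = 35.

35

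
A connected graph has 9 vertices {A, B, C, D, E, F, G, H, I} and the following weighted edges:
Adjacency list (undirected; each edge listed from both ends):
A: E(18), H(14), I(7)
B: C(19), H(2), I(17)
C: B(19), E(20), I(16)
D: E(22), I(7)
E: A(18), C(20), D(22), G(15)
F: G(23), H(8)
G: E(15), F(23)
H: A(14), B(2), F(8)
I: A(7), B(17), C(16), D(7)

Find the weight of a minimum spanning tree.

87

Kruskal's algorithm — process edges by increasing weight (ties by edge label):
B–H (2): add — endpoints in different components.
A–I (7): add — endpoints in different components.
D–I (7): add — endpoints in different components.
F–H (8): add — endpoints in different components.
A–H (14): add — endpoints in different components.
E–G (15): add — endpoints in different components.
C–I (16): add — endpoints in different components.
B–I (17): skip — B and I already connected.
A–E (18): add — endpoints in different components.
MST edges: B–H, A–I, D–I, F–H, A–H, E–G, C–I, A–E; total weight 2+7+7+8+14+15+16+18 = 87.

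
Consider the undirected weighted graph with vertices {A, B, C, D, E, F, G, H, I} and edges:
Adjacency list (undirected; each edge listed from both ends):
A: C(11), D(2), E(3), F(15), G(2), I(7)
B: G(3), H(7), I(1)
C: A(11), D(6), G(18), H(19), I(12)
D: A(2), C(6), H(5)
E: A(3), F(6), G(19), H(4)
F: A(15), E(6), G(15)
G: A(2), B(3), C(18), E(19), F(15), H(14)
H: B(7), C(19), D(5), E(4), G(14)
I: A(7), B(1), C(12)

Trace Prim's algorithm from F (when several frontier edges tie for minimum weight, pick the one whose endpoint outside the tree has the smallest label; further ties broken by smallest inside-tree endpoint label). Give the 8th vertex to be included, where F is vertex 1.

H

Prim, starting at F.
Step 1: cheapest edge leaving the tree is E-F (6); add E.
Step 2: cheapest edge leaving the tree is A-E (3); add A.
Step 3: cheapest edge leaving the tree is A-D (2); add D.
Step 4: cheapest edge leaving the tree is A-G (2); add G.
Step 5: cheapest edge leaving the tree is B-G (3); add B.
Step 6: cheapest edge leaving the tree is B-I (1); add I.
Step 7: cheapest edge leaving the tree is E-H (4); add H.
Step 8: cheapest edge leaving the tree is C-D (6); add C.
Vertex order: F, E, A, D, G, B, I, H, C. The 8th vertex is H.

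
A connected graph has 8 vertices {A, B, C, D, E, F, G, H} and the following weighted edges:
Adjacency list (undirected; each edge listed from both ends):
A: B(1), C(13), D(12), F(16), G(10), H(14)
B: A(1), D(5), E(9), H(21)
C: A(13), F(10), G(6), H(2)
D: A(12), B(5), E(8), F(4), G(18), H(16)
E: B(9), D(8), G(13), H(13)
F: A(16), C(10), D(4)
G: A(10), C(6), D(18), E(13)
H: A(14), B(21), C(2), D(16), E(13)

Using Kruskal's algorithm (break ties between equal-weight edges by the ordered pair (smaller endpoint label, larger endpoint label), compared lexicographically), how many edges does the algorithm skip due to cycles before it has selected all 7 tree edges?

1

Kruskal's algorithm — process edges by increasing weight (ties by edge label):
A-B (1): add — endpoints in different components.
C-H (2): add — endpoints in different components.
D-F (4): add — endpoints in different components.
B-D (5): add — endpoints in different components.
C-G (6): add — endpoints in different components.
D-E (8): add — endpoints in different components.
B-E (9): skip — B and E already connected.
A-G (10): add — endpoints in different components.
Edges rejected before the tree was complete: 1.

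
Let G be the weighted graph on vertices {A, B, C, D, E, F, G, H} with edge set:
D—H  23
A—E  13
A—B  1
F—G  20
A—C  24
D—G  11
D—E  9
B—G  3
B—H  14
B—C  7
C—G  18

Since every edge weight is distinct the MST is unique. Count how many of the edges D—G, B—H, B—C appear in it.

Sort edges by weight, then run Kruskal:
A—B (1): add — endpoints in different components.
B—G (3): add — endpoints in different components.
B—C (7): add — endpoints in different components.
D—E (9): add — endpoints in different components.
D—G (11): add — endpoints in different components.
A—E (13): skip — A and E already connected.
B—H (14): add — endpoints in different components.
C—G (18): skip — C and G already connected.
F—G (20): add — endpoints in different components.
MST edge set: {A—B, B—G, B—C, D—E, D—G, B—H, F—G}.
Of the listed edges, {D—G, B—H, B—C} are in the MST → 3.

3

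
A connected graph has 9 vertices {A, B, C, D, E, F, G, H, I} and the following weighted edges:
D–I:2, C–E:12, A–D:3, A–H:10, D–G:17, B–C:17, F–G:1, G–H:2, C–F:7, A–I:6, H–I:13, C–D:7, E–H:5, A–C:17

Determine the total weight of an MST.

Prim's algorithm from G:
Step 1: cheapest edge leaving the tree is F–G (1); add F.
Step 2: cheapest edge leaving the tree is G–H (2); add H.
Step 3: cheapest edge leaving the tree is E–H (5); add E.
Step 4: cheapest edge leaving the tree is C–F (7); add C.
Step 5: cheapest edge leaving the tree is C–D (7); add D.
Step 6: cheapest edge leaving the tree is D–I (2); add I.
Step 7: cheapest edge leaving the tree is A–D (3); add A.
Step 8: cheapest edge leaving the tree is B–C (17); add B.
MST edges: F–G, G–H, E–H, C–F, C–D, D–I, A–D, B–C; total weight 1+2+5+7+7+2+3+17 = 44.

44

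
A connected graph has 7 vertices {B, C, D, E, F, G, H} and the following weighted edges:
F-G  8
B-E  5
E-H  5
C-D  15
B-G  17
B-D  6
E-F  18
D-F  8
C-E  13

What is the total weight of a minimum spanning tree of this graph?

45

Kruskal's algorithm — process edges by increasing weight (ties by edge label):
B-E (5): add — endpoints in different components.
E-H (5): add — endpoints in different components.
B-D (6): add — endpoints in different components.
D-F (8): add — endpoints in different components.
F-G (8): add — endpoints in different components.
C-E (13): add — endpoints in different components.
MST edges: B-E, E-H, B-D, D-F, F-G, C-E; total weight 5+5+6+8+8+13 = 45.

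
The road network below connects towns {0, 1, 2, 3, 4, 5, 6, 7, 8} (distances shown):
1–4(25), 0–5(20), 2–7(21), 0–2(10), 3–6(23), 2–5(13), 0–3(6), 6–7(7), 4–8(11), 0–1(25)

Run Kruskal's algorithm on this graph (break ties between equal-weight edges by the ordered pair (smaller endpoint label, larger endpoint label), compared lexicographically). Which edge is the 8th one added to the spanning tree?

1-4

Kruskal: consider edges lightest-first.
0–3 (6): add — endpoints in different components.
6–7 (7): add — endpoints in different components.
0–2 (10): add — endpoints in different components.
4–8 (11): add — endpoints in different components.
2–5 (13): add — endpoints in different components.
0–5 (20): skip — 0 and 5 already connected.
2–7 (21): add — endpoints in different components.
3–6 (23): skip — 3 and 6 already connected.
0–1 (25): add — endpoints in different components.
1–4 (25): add — endpoints in different components.
The 8th edge added is 1–4.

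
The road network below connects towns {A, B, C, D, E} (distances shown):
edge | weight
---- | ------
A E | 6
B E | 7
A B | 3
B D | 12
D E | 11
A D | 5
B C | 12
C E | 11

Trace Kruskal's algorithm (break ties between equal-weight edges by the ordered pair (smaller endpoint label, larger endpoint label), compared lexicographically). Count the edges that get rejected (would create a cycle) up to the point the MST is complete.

Kruskal's algorithm — process edges by increasing weight (ties by edge label):
A B (3): add. Components now {A,B} {C} {D} {E}
A D (5): add. Components now {A,B,D} {C} {E}
A E (6): add. Components now {A,B,D,E} {C}
B E (7): skip — B and E already connected.
C E (11): add. Components now {A,B,C,D,E}
Edges rejected before the tree was complete: 1.

1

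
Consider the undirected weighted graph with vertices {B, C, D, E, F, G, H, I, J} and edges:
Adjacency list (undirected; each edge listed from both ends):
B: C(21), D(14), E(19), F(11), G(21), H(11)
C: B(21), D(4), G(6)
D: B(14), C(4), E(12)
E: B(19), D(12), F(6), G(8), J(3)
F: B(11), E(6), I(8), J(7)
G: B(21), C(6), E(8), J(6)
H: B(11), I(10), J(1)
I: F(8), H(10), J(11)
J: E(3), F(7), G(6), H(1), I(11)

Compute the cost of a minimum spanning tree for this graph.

Prim, starting at G.
Step 1: cheapest edge leaving the tree is C G (6); add C.
Step 2: cheapest edge leaving the tree is C D (4); add D.
Step 3: cheapest edge leaving the tree is G J (6); add J.
Step 4: cheapest edge leaving the tree is H J (1); add H.
Step 5: cheapest edge leaving the tree is E J (3); add E.
Step 6: cheapest edge leaving the tree is E F (6); add F.
Step 7: cheapest edge leaving the tree is F I (8); add I.
Step 8: cheapest edge leaving the tree is B F (11); add B.
MST edges: C G, C D, G J, H J, E J, E F, F I, B F; total weight 6+4+6+1+3+6+8+11 = 45.

45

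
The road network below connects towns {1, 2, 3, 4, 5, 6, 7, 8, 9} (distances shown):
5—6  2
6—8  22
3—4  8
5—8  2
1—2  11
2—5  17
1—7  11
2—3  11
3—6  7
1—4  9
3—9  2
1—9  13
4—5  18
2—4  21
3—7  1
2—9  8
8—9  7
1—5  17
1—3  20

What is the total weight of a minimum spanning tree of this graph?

39

Prim's algorithm from 3:
Step 1: cheapest edge leaving the tree is 3—7 (1); add 7.
Step 2: cheapest edge leaving the tree is 3—9 (2); add 9.
Step 3: cheapest edge leaving the tree is 3—6 (7); add 6.
Step 4: cheapest edge leaving the tree is 5—6 (2); add 5.
Step 5: cheapest edge leaving the tree is 5—8 (2); add 8.
Step 6: cheapest edge leaving the tree is 2—9 (8); add 2.
Step 7: cheapest edge leaving the tree is 3—4 (8); add 4.
Step 8: cheapest edge leaving the tree is 1—4 (9); add 1.
MST edges: 3—7, 3—9, 3—6, 5—6, 5—8, 2—9, 3—4, 1—4; total weight 1+2+7+2+2+8+8+9 = 39.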